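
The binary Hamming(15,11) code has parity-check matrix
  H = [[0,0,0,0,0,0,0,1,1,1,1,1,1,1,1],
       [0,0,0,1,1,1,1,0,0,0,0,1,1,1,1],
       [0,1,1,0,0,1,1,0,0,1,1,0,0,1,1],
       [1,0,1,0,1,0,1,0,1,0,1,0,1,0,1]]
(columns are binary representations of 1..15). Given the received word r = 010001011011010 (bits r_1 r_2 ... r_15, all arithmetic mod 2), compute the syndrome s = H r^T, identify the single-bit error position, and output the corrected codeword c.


s = (1, 1, 0, 0)^T, error position = 12, corrected codeword c = 010001011010010

Compute s = H r^T mod 2 one row at a time:
  s_1 = 1 + 1 + 0 + 1 + 1 + 0 + 1 + 0 = 5 ≡ 1 (mod 2).
  s_2 = 0 + 0 + 1 + 0 + 1 + 0 + 1 + 0 = 3 ≡ 1 (mod 2).
  s_3 = 1 + 0 + 1 + 0 + 0 + 1 + 1 + 0 = 4 ≡ 0 (mod 2).
  s_4 = 0 + 0 + 0 + 0 + 1 + 1 + 0 + 0 = 2 ≡ 0 (mod 2).
s = (1, 1, 0, 0)^T — this equals column 12 of H (binary 1100), so error is at position 12.
Correct: flip bit 12 of r = 010001011011010 to get c = 010001011010010.


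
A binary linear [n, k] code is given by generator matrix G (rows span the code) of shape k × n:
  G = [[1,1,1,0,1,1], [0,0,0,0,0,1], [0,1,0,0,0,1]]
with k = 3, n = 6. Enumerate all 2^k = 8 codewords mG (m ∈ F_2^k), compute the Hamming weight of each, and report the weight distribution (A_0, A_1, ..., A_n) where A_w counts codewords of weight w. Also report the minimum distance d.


Weight distribution: A_0 = 1, A_1 = 2, A_2 = 1, A_3 = 1, A_4 = 2, A_5 = 1. Minimum distance d = 1.

Enumerate all 2^3 = 8 messages m ∈ F_2^3.
For each, compute codeword c = mG in F_2^6, then tally its weight.
  m = 000 → c = 000000, weight = 0.
  m = 100 → c = 111011, weight = 5.
  m = 010 → c = 000001, weight = 1.
  m = 110 → c = 111010, weight = 4.
  m = 001 → c = 010001, weight = 2.
  m = 101 → c = 101010, weight = 3.
  m = 011 → c = 010000, weight = 1.
  m = 111 → c = 101011, weight = 4.
Tally weights:
  weight 0: 1 codewords.
  weight 1: 2 codewords.
  weight 2: 1 codewords.
  weight 3: 1 codewords.
  weight 4: 2 codewords.
  weight 5: 1 codewords.
Minimum distance d = smallest w > 0 with A_w > 0 = 1.
Sanity: Σ A_w = 8 = 2^3 = 8 ✓.


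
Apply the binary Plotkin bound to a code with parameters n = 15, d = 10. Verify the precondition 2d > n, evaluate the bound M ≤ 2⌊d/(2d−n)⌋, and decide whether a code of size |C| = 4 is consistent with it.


Plotkin bound M ≤ 4; given |C| = 4 ≤ bound (satisfied).

Check applicability: 2d = 20, n = 15.
2d − n = 5 > 0, so Plotkin applies.
Compute d/(2d−n) = 10/5 ≈ 2.0000.
⌊d/(2d−n)⌋ = 2.
Plotkin bound: M ≤ 2·2 = 4.
Given |C| = 4, check: satisfied.
This |C| is at the Plotkin bound.


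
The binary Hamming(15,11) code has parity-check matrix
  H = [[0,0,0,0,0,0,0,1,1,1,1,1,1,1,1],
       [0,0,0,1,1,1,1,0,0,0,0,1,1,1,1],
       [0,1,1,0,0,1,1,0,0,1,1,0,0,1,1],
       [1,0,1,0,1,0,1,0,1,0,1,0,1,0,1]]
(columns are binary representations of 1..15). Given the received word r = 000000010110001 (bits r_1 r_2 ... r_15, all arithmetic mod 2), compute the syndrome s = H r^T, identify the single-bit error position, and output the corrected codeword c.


s = (0, 1, 1, 0)^T, error position = 6, corrected codeword c = 000001010110001

Compute s = H r^T mod 2 one row at a time:
  s_1 = 1 + 0 + 1 + 1 + 0 + 0 + 0 + 1 = 4 ≡ 0 (mod 2).
  s_2 = 0 + 0 + 0 + 0 + 0 + 0 + 0 + 1 = 1 ≡ 1 (mod 2).
  s_3 = 0 + 0 + 0 + 0 + 1 + 1 + 0 + 1 = 3 ≡ 1 (mod 2).
  s_4 = 0 + 0 + 0 + 0 + 0 + 1 + 0 + 1 = 2 ≡ 0 (mod 2).
s = (0, 1, 1, 0)^T — this equals column 6 of H (binary 0110), so error is at position 6.
Correct: flip bit 6 of r = 000000010110001 to get c = 000001010110001.


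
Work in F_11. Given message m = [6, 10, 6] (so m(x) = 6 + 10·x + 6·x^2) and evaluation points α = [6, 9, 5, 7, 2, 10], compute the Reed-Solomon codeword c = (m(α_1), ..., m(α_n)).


c = [7, 10, 8, 7, 6, 2]

Message polynomial: m(x) = 6 + 10·x + 6·x^2 (mod 11).
For each evaluation point α_i, compute m(α_i) mod 11:
  α_1 = 6: Horner steps 6 → 2 → 7, so m(6) = 7.
  α_2 = 9: Horner steps 6 → 9 → 10, so m(9) = 10.
  α_3 = 5: Horner steps 6 → 7 → 8, so m(5) = 8.
  α_4 = 7: Horner steps 6 → 8 → 7, so m(7) = 7.
  α_5 = 2: Horner steps 6 → 0 → 6, so m(2) = 6.
  α_6 = 10: Horner steps 6 → 4 → 2, so m(10) = 2.
Codeword c = [7, 10, 8, 7, 6, 2] ∈ F_11^6.


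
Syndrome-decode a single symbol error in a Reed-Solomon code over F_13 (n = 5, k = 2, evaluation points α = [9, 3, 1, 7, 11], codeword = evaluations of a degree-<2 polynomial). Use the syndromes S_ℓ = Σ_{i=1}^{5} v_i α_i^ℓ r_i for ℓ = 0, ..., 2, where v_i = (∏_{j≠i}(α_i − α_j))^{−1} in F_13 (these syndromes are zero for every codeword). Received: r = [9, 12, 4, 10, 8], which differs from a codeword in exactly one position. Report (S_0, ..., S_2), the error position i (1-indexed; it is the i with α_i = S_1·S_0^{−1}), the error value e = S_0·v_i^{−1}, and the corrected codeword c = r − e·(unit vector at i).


S = (11, 11, 11), error at position 3, error magnitude e = 4, c = [9, 12, 0, 10, 8].

Step 1: column multipliers v_i = (∏_{j≠i}(α_i − α_j))^{−1} mod 13.
  i = 1 (α = 9): (9−3)(9−1)(9−7)(9−11) = 6·8·2·(−2) = −192 ≡ 3, so v_1 = 3^{−1} = 9 (mod 13).
  i = 2 (α = 3): (3−9)(3−1)(3−7)(3−11) = (−6)·2·(−4)·(−8) = −384 ≡ 6, so v_2 = 6^{−1} = 11 (mod 13).
  i = 3 (α = 1): (1−9)(1−3)(1−7)(1−11) = (−8)·(−2)·(−6)·(−10) = 960 ≡ 11, so v_3 = 11^{−1} = 6 (mod 13).
  i = 4 (α = 7): (7−9)(7−3)(7−1)(7−11) = (−2)·4·6·(−4) = 192 ≡ 10, so v_4 = 10^{−1} = 4 (mod 13).
  i = 5 (α = 11): (11−9)(11−3)(11−1)(11−7) = 2·8·10·4 = 640 ≡ 3, so v_5 = 3^{−1} = 9 (mod 13).
  v = [9, 11, 6, 4, 9].
Step 2: syndromes of r = [9, 12, 4, 10, 8] (all sums mod 13).
  S_0 = Σ v_i r_i = 9·9 + 11·12 + 6·4 + 4·10 + 9·8 = 349 ≡ 11.
  S_1 = Σ v_i α_i r_i = 9·9·9 + 11·3·12 + 6·1·4 + 4·7·10 + 9·11·8 = 2221 ≡ 11.
  α_i^2 mod 13 = [3, 9, 1, 10, 4].
  S_2 = Σ v_i α_i^2 r_i = 9·3·9 + 11·9·12 + 6·1·4 + 4·10·10 + 9·4·8 = 2143 ≡ 11.
  S = (11, 11, 11) ≠ 0, so r is not a codeword (an error is present).
Step 3: locate the error. For a single error e at position i, S_ℓ = v_i·e·α_i^ℓ, so α_err = S_1/S_0.
  S_0^{−1} = 11^{−1} = 6 (mod 13), so α_err = 11·6 = 66 ≡ 1 = α_3. Error position i = 3.
  Consistency check: S_2/S_1 = 11·6 = 66 ≡ 1 = α_err ✓ (single-error assumption holds).
Step 4: error magnitude e = S_0/v_3 = S_0·∏_{j≠3}(α_3 − α_j) = 11·11 = 121 ≡ 4 (mod 13).
Step 5: correct position 3: c_3 = r_3 − e = 4 − 4 ≡ 0 (mod 13). Hence c = [9, 12, 0, 10, 8].
  Check: interpolating c through the α_i gives m(x) = 7 + 6·x (degree < 2) with m(α_i) = c_i for every i, so c is indeed a codeword.


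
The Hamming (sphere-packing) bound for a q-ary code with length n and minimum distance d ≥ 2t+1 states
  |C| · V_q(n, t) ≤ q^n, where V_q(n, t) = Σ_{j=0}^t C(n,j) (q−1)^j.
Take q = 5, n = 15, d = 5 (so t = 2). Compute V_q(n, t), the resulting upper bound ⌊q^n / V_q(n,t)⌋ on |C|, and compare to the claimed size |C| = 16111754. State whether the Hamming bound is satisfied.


V_q(n, t) = 1741, q^n = 30517578125, Hamming bound = 17528764, |C| = 16111754 ≤ bound (satisfied).

Step 1: Compute V_q(n, t) = Σ_{j=0}^2 C(n, j) (q−1)^j.
  j = 0: C(15,0)·(4)^0 = 1·1 = 1.
  j = 1: C(15,1)·(4)^1 = 15·4 = 60.
  j = 2: C(15,2)·(4)^2 = 105·16 = 1680.
  V_q(n, t) = 1 + 60 + 1680 = 1741.
Step 2: q^n = 5^15 = 30517578125.
Step 3: Hamming bound ⌊q^n / V_q(n,t)⌋ = ⌊30517578125/1741⌋ = 17528764.
Step 4: Compare |C| = 16111754 to 17528764: satisfied.
The claimed |C| lies below the Hamming bound.


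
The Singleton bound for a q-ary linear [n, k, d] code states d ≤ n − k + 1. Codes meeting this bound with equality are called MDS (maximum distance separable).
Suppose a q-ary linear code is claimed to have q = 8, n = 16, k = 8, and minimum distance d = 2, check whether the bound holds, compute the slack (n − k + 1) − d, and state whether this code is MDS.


Singleton RHS = n − k + 1 = 9, slack = 7, bound satisfied, not MDS.

Singleton bound: d ≤ n − k + 1.
Here n = 16, k = 8, so n − k + 1 = 9.
Given d = 2, check d ≤ 9: YES.
Slack = (n − k + 1) − d = 7.
The code is NOT MDS (slack = 7 > 0).
Description: the claimed parameters are [16, 8, 2]_8; such a code would be non-MDS.


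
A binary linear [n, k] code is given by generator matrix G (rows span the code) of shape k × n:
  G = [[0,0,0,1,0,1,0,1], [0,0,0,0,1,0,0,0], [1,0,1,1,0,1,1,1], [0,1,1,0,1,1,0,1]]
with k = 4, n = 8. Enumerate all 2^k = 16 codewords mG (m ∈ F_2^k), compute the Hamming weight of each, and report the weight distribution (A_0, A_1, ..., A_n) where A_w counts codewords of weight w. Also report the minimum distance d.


Weight distribution: A_0 = 1, A_1 = 1, A_3 = 3, A_4 = 5, A_5 = 3, A_6 = 2, A_7 = 1. Minimum distance d = 1.

Enumerate all 2^4 = 16 messages m ∈ F_2^4.
For each, compute codeword c = mG in F_2^8, then tally its weight.
  m = 0000 → c = 00000000, weight = 0.
  m = 1000 → c = 00010101, weight = 3.
  m = 0100 → c = 00001000, weight = 1.
  m = 1100 → c = 00011101, weight = 4.
  m = 0010 → c = 10110111, weight = 6.
  m = 1010 → c = 10100010, weight = 3.
  m = 0110 → c = 10111111, weight = 7.
  m = 1110 → c = 10101010, weight = 4.
  m = 0001 → c = 01101101, weight = 5.
  m = 1001 → c = 01111000, weight = 4.
  m = 0101 → c = 01100101, weight = 4.
  m = 1101 → c = 01110000, weight = 3.
  m = 0011 → c = 11011010, weight = 5.
  m = 1011 → c = 11001111, weight = 6.
  m = 0111 → c = 11010010, weight = 4.
  m = 1111 → c = 11000111, weight = 5.
Tally weights:
  weight 0: 1 codewords.
  weight 1: 1 codewords.
  weight 3: 3 codewords.
  weight 4: 5 codewords.
  weight 5: 3 codewords.
  weight 6: 2 codewords.
  weight 7: 1 codewords.
Minimum distance d = smallest w > 0 with A_w > 0 = 1.
Sanity: Σ A_w = 16 = 2^4 = 16 ✓.


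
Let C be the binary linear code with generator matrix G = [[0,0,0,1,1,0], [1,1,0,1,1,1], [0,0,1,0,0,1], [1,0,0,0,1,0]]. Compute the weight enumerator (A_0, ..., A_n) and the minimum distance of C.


Weight distribution: A_0 = 1, A_2 = 4, A_3 = 6, A_4 = 3, A_5 = 2. Minimum distance d = 2.

Enumerate all 2^4 = 16 messages m ∈ F_2^4.
For each, compute codeword c = mG in F_2^6, then tally its weight.
  m = 0000 → c = 000000, weight = 0.
  m = 1000 → c = 000110, weight = 2.
  m = 0100 → c = 110111, weight = 5.
  m = 1100 → c = 110001, weight = 3.
  m = 0010 → c = 001001, weight = 2.
  m = 1010 → c = 001111, weight = 4.
  m = 0110 → c = 111110, weight = 5.
  m = 1110 → c = 111000, weight = 3.
  m = 0001 → c = 100010, weight = 2.
  m = 1001 → c = 100100, weight = 2.
  m = 0101 → c = 010101, weight = 3.
  m = 1101 → c = 010011, weight = 3.
  m = 0011 → c = 101011, weight = 4.
  m = 1011 → c = 101101, weight = 4.
  m = 0111 → c = 011100, weight = 3.
  m = 1111 → c = 011010, weight = 3.
Tally weights:
  weight 0: 1 codewords.
  weight 2: 4 codewords.
  weight 3: 6 codewords.
  weight 4: 3 codewords.
  weight 5: 2 codewords.
Minimum distance d = smallest w > 0 with A_w > 0 = 2.
Sanity: Σ A_w = 16 = 2^4 = 16 ✓.


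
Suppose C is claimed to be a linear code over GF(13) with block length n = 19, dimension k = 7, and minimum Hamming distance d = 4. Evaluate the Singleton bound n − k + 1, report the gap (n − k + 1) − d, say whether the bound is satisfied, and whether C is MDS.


Singleton RHS = n − k + 1 = 13, slack = 9, bound satisfied, not MDS.

Singleton bound: d ≤ n − k + 1.
Here n = 19, k = 7, so n − k + 1 = 13.
Given d = 4, check d ≤ 13: YES.
Slack = (n − k + 1) − d = 9.
The code is NOT MDS (slack = 9 > 0).
Description: the claimed parameters are [19, 7, 4]_13; such a code would be non-MDS.


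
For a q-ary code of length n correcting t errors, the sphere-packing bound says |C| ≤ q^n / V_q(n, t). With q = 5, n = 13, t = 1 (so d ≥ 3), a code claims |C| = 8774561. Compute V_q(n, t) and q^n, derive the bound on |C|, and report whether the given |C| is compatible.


V_q(n, t) = 53, q^n = 1220703125, Hamming bound = 23032134, |C| = 8774561 ≤ bound (satisfied).

Step 1: Compute V_q(n, t) = Σ_{j=0}^1 C(n, j) (q−1)^j.
  j = 0: C(13,0)·(4)^0 = 1·1 = 1.
  j = 1: C(13,1)·(4)^1 = 13·4 = 52.
  V_q(n, t) = 1 + 52 = 53.
Step 2: q^n = 5^13 = 1220703125.
Step 3: Hamming bound ⌊q^n / V_q(n,t)⌋ = ⌊1220703125/53⌋ = 23032134.
Step 4: Compare |C| = 8774561 to 23032134: satisfied.
The claimed |C| lies below the Hamming bound.


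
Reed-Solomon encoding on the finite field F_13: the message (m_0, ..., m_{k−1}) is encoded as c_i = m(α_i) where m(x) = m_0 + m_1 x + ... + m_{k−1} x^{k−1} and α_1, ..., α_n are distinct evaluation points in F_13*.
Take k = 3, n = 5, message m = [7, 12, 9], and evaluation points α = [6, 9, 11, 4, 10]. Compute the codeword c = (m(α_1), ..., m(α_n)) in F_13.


c = [0, 12, 6, 4, 0]

Message polynomial: m(x) = 7 + 12·x + 9·x^2 (mod 13).
For each evaluation point α_i, compute m(α_i) mod 13:
  α_1 = 6: Horner steps 9 → 1 → 0, so m(6) = 0.
  α_2 = 9: Horner steps 9 → 2 → 12, so m(9) = 12.
  α_3 = 11: Horner steps 9 → 7 → 6, so m(11) = 6.
  α_4 = 4: Horner steps 9 → 9 → 4, so m(4) = 4.
  α_5 = 10: Horner steps 9 → 11 → 0, so m(10) = 0.
Codeword c = [0, 12, 6, 4, 0] ∈ F_13^5.


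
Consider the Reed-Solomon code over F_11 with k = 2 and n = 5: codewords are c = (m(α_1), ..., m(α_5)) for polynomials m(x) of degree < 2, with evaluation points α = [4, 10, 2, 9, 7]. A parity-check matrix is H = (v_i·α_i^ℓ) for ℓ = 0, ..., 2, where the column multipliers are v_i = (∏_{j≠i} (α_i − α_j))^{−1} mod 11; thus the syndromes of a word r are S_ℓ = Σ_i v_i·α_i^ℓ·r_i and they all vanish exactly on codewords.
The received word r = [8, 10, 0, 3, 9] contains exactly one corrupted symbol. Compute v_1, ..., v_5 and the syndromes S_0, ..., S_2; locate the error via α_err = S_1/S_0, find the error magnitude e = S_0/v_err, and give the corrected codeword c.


S = (9, 4, 3), error at position 4, error magnitude e = 8, c = [8, 10, 0, 6, 9].

Step 1: column multipliers v_i = (∏_{j≠i}(α_i − α_j))^{−1} mod 11.
  i = 1 (α = 4): (4−10)(4−2)(4−9)(4−7) = (−6)·2·(−5)·(−3) = −180 ≡ 7, so v_1 = 7^{−1} = 8 (mod 11).
  i = 2 (α = 10): (10−4)(10−2)(10−9)(10−7) = 6·8·1·3 = 144 ≡ 1, so v_2 = 1^{−1} = 1 (mod 11).
  i = 3 (α = 2): (2−4)(2−10)(2−9)(2−7) = (−2)·(−8)·(−7)·(−5) = 560 ≡ 10, so v_3 = 10^{−1} = 10 (mod 11).
  i = 4 (α = 9): (9−4)(9−10)(9−2)(9−7) = 5·(−1)·7·2 = −70 ≡ 7, so v_4 = 7^{−1} = 8 (mod 11).
  i = 5 (α = 7): (7−4)(7−10)(7−2)(7−9) = 3·(−3)·5·(−2) = 90 ≡ 2, so v_5 = 2^{−1} = 6 (mod 11).
  v = [8, 1, 10, 8, 6].
Step 2: syndromes of r = [8, 10, 0, 3, 9] (all sums mod 11).
  S_0 = Σ v_i r_i = 8·8 + 1·10 + 10·0 + 8·3 + 6·9 = 152 ≡ 9.
  S_1 = Σ v_i α_i r_i = 8·4·8 + 1·10·10 + 10·2·0 + 8·9·3 + 6·7·9 = 950 ≡ 4.
  α_i^2 mod 11 = [5, 1, 4, 4, 5].
  S_2 = Σ v_i α_i^2 r_i = 8·5·8 + 1·1·10 + 10·4·0 + 8·4·3 + 6·5·9 = 696 ≡ 3.
  S = (9, 4, 3) ≠ 0, so r is not a codeword (an error is present).
Step 3: locate the error. For a single error e at position i, S_ℓ = v_i·e·α_i^ℓ, so α_err = S_1/S_0.
  S_0^{−1} = 9^{−1} = 5 (mod 11), so α_err = 4·5 = 20 ≡ 9 = α_4. Error position i = 4.
  Consistency check: S_2/S_1 = 3·3 = 9 ≡ 9 = α_err ✓ (single-error assumption holds).
Step 4: error magnitude e = S_0/v_4 = S_0·∏_{j≠4}(α_4 − α_j) = 9·7 = 63 ≡ 8 (mod 11).
Step 5: correct position 4: c_4 = r_4 − e = 3 − 8 ≡ 6 (mod 11). Hence c = [8, 10, 0, 6, 9].
  Check: interpolating c through the α_i gives m(x) = 3 + 4·x (degree < 2) with m(α_i) = c_i for every i, so c is indeed a codeword.


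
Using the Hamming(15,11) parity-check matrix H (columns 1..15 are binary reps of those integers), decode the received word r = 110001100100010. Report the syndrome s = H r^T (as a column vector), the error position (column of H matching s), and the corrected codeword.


s = (0, 1, 1, 0)^T, error position = 6, corrected codeword c = 110000100100010

Compute s = H r^T mod 2 one row at a time:
  s_1 = 0 + 0 + 1 + 0 + 0 + 0 + 1 + 0 = 2 ≡ 0 (mod 2).
  s_2 = 0 + 0 + 1 + 1 + 0 + 0 + 1 + 0 = 3 ≡ 1 (mod 2).
  s_3 = 1 + 0 + 1 + 1 + 1 + 0 + 1 + 0 = 5 ≡ 1 (mod 2).
  s_4 = 1 + 0 + 0 + 1 + 0 + 0 + 0 + 0 = 2 ≡ 0 (mod 2).
s = (0, 1, 1, 0)^T — this equals column 6 of H (binary 0110), so error is at position 6.
Correct: flip bit 6 of r = 110001100100010 to get c = 110000100100010.


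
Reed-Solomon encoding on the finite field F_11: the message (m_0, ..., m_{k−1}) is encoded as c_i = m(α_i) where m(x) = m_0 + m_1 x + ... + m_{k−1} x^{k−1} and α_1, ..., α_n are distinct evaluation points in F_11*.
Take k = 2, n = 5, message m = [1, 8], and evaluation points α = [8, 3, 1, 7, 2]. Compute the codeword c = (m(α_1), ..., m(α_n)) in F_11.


c = [10, 3, 9, 2, 6]

Message polynomial: m(x) = 1 + 8·x (mod 11).
For each evaluation point α_i, compute m(α_i) mod 11:
  α_1 = 8: Horner steps 8 → 10, so m(8) = 10.
  α_2 = 3: Horner steps 8 → 3, so m(3) = 3.
  α_3 = 1: Horner steps 8 → 9, so m(1) = 9.
  α_4 = 7: Horner steps 8 → 2, so m(7) = 2.
  α_5 = 2: Horner steps 8 → 6, so m(2) = 6.
Codeword c = [10, 3, 9, 2, 6] ∈ F_11^5.


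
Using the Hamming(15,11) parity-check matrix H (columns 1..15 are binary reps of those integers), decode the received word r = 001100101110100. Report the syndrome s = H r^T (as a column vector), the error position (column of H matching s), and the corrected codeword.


s = (0, 1, 0, 1)^T, error position = 5, corrected codeword c = 001110101110100

Compute s = H r^T mod 2 one row at a time:
  s_1 = 0 + 1 + 1 + 1 + 0 + 1 + 0 + 0 = 4 ≡ 0 (mod 2).
  s_2 = 1 + 0 + 0 + 1 + 0 + 1 + 0 + 0 = 3 ≡ 1 (mod 2).
  s_3 = 0 + 1 + 0 + 1 + 1 + 1 + 0 + 0 = 4 ≡ 0 (mod 2).
  s_4 = 0 + 1 + 0 + 1 + 1 + 1 + 1 + 0 = 5 ≡ 1 (mod 2).
s = (0, 1, 0, 1)^T — this equals column 5 of H (binary 0101), so error is at position 5.
Correct: flip bit 5 of r = 001100101110100 to get c = 001110101110100.


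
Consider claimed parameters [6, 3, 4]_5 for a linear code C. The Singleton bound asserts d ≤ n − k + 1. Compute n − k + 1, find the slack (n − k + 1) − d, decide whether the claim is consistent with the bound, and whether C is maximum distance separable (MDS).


Singleton RHS = n − k + 1 = 4, slack = 0, bound satisfied, MDS.

Singleton bound: d ≤ n − k + 1.
Here n = 6, k = 3, so n − k + 1 = 4.
Given d = 4, check d ≤ 4: YES.
Slack = (n − k + 1) − d = 0.
The code is MDS (slack = 0).
Description: the claimed parameters are [6, 3, 4]_5; such a code would be MDS (meets Singleton bound).


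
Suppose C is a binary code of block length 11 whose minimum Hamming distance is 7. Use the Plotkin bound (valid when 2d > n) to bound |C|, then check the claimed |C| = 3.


Plotkin bound M ≤ 4; given |C| = 3 ≤ bound (satisfied).

Check applicability: 2d = 14, n = 11.
2d − n = 3 > 0, so Plotkin applies.
Compute d/(2d−n) = 7/3 ≈ 2.3333.
⌊d/(2d−n)⌋ = 2.
Plotkin bound: M ≤ 2·2 = 4.
Given |C| = 3, check: satisfied.
This |C| is below the Plotkin bound.


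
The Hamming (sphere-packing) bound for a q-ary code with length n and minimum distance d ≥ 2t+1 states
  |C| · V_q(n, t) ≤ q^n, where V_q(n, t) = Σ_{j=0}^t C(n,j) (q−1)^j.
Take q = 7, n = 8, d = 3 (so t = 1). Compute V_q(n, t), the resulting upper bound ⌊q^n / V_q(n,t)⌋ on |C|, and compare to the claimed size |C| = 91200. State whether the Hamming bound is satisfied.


V_q(n, t) = 49, q^n = 5764801, Hamming bound = 117649, |C| = 91200 ≤ bound (satisfied).

Step 1: Compute V_q(n, t) = Σ_{j=0}^1 C(n, j) (q−1)^j.
  j = 0: C(8,0)·(6)^0 = 1·1 = 1.
  j = 1: C(8,1)·(6)^1 = 8·6 = 48.
  V_q(n, t) = 1 + 48 = 49.
Step 2: q^n = 7^8 = 5764801.
Step 3: Hamming bound ⌊q^n / V_q(n,t)⌋ = ⌊5764801/49⌋ = 117649.
Step 4: Compare |C| = 91200 to 117649: satisfied.
The claimed |C| lies below the Hamming bound.


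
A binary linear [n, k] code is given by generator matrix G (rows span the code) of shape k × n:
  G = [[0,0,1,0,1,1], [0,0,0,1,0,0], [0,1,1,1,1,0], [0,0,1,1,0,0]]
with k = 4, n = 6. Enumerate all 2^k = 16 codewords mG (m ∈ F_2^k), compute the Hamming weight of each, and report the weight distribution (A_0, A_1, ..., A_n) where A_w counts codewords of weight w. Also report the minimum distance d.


Weight distribution: A_0 = 1, A_1 = 2, A_2 = 4, A_3 = 6, A_4 = 3. Minimum distance d = 1.

Enumerate all 2^4 = 16 messages m ∈ F_2^4.
For each, compute codeword c = mG in F_2^6, then tally its weight.
  m = 0000 → c = 000000, weight = 0.
  m = 1000 → c = 001011, weight = 3.
  m = 0100 → c = 000100, weight = 1.
  m = 1100 → c = 001111, weight = 4.
  m = 0010 → c = 011110, weight = 4.
  m = 1010 → c = 010101, weight = 3.
  m = 0110 → c = 011010, weight = 3.
  m = 1110 → c = 010001, weight = 2.
  m = 0001 → c = 001100, weight = 2.
  m = 1001 → c = 000111, weight = 3.
  m = 0101 → c = 001000, weight = 1.
  m = 1101 → c = 000011, weight = 2.
  m = 0011 → c = 010010, weight = 2.
  m = 1011 → c = 011001, weight = 3.
  m = 0111 → c = 010110, weight = 3.
  m = 1111 → c = 011101, weight = 4.
Tally weights:
  weight 0: 1 codewords.
  weight 1: 2 codewords.
  weight 2: 4 codewords.
  weight 3: 6 codewords.
  weight 4: 3 codewords.
Minimum distance d = smallest w > 0 with A_w > 0 = 1.
Sanity: Σ A_w = 16 = 2^4 = 16 ✓.


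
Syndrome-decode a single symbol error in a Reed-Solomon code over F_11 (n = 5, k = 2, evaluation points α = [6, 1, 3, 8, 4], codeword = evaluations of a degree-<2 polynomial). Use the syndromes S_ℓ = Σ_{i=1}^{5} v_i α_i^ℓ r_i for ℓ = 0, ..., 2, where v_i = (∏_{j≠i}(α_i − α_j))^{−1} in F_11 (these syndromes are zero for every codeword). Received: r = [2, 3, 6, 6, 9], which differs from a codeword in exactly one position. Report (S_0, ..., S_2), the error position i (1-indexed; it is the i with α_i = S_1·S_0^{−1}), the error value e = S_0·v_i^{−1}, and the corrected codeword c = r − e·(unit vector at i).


S = (7, 10, 8), error at position 3, error magnitude e = 10, c = [2, 3, 7, 6, 9].

Step 1: column multipliers v_i = (∏_{j≠i}(α_i − α_j))^{−1} mod 11.
  i = 1 (α = 6): (6−1)(6−3)(6−8)(6−4) = 5·3·(−2)·2 = −60 ≡ 6, so v_1 = 6^{−1} = 2 (mod 11).
  i = 2 (α = 1): (1−6)(1−3)(1−8)(1−4) = (−5)·(−2)·(−7)·(−3) = 210 ≡ 1, so v_2 = 1^{−1} = 1 (mod 11).
  i = 3 (α = 3): (3−6)(3−1)(3−8)(3−4) = (−3)·2·(−5)·(−1) = −30 ≡ 3, so v_3 = 3^{−1} = 4 (mod 11).
  i = 4 (α = 8): (8−6)(8−1)(8−3)(8−4) = 2·7·5·4 = 280 ≡ 5, so v_4 = 5^{−1} = 9 (mod 11).
  i = 5 (α = 4): (4−6)(4−1)(4−3)(4−8) = (−2)·3·1·(−4) = 24 ≡ 2, so v_5 = 2^{−1} = 6 (mod 11).
  v = [2, 1, 4, 9, 6].
Step 2: syndromes of r = [2, 3, 6, 6, 9] (all sums mod 11).
  S_0 = Σ v_i r_i = 2·2 + 1·3 + 4·6 + 9·6 + 6·9 = 139 ≡ 7.
  S_1 = Σ v_i α_i r_i = 2·6·2 + 1·1·3 + 4·3·6 + 9·8·6 + 6·4·9 = 747 ≡ 10.
  α_i^2 mod 11 = [3, 1, 9, 9, 5].
  S_2 = Σ v_i α_i^2 r_i = 2·3·2 + 1·1·3 + 4·9·6 + 9·9·6 + 6·5·9 = 987 ≡ 8.
  S = (7, 10, 8) ≠ 0, so r is not a codeword (an error is present).
Step 3: locate the error. For a single error e at position i, S_ℓ = v_i·e·α_i^ℓ, so α_err = S_1/S_0.
  S_0^{−1} = 7^{−1} = 8 (mod 11), so α_err = 10·8 = 80 ≡ 3 = α_3. Error position i = 3.
  Consistency check: S_2/S_1 = 8·10 = 80 ≡ 3 = α_err ✓ (single-error assumption holds).
Step 4: error magnitude e = S_0/v_3 = S_0·∏_{j≠3}(α_3 − α_j) = 7·3 = 21 ≡ 10 (mod 11).
Step 5: correct position 3: c_3 = r_3 − e = 6 − 10 ≡ 7 (mod 11). Hence c = [2, 3, 7, 6, 9].
  Check: interpolating c through the α_i gives m(x) = 1 + 2·x (degree < 2) with m(α_i) = c_i for every i, so c is indeed a codeword.


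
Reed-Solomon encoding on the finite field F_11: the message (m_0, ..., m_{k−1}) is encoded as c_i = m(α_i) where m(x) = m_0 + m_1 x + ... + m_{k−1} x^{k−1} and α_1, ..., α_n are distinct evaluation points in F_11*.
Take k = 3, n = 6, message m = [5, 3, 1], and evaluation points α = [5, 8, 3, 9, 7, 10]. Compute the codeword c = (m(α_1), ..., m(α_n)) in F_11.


c = [1, 5, 1, 3, 9, 3]

Message polynomial: m(x) = 5 + 3·x + 1·x^2 (mod 11).
For each evaluation point α_i, compute m(α_i) mod 11:
  α_1 = 5: Horner steps 1 → 8 → 1, so m(5) = 1.
  α_2 = 8: Horner steps 1 → 0 → 5, so m(8) = 5.
  α_3 = 3: Horner steps 1 → 6 → 1, so m(3) = 1.
  α_4 = 9: Horner steps 1 → 1 → 3, so m(9) = 3.
  α_5 = 7: Horner steps 1 → 10 → 9, so m(7) = 9.
  α_6 = 10: Horner steps 1 → 2 → 3, so m(10) = 3.
Codeword c = [1, 5, 1, 3, 9, 3] ∈ F_11^6.


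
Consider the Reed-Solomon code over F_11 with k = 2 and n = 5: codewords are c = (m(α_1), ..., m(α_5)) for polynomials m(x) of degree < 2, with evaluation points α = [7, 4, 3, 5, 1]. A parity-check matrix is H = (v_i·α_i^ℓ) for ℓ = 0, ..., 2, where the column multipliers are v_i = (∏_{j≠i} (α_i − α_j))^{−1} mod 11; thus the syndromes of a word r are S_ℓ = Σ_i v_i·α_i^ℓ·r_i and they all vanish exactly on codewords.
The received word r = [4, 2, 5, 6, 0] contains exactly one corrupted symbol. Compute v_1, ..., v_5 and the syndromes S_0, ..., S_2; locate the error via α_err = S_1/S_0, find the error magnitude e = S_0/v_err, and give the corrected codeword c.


S = (3, 4, 9), error at position 4, error magnitude e = 7, c = [4, 2, 5, 10, 0].

Step 1: column multipliers v_i = (∏_{j≠i}(α_i − α_j))^{−1} mod 11.
  i = 1 (α = 7): (7−4)(7−3)(7−5)(7−1) = 3·4·2·6 = 144 ≡ 1, so v_1 = 1^{−1} = 1 (mod 11).
  i = 2 (α = 4): (4−7)(4−3)(4−5)(4−1) = (−3)·1·(−1)·3 = 9 ≡ 9, so v_2 = 9^{−1} = 5 (mod 11).
  i = 3 (α = 3): (3−7)(3−4)(3−5)(3−1) = (−4)·(−1)·(−2)·2 = −16 ≡ 6, so v_3 = 6^{−1} = 2 (mod 11).
  i = 4 (α = 5): (5−7)(5−4)(5−3)(5−1) = (−2)·1·2·4 = −16 ≡ 6, so v_4 = 6^{−1} = 2 (mod 11).
  i = 5 (α = 1): (1−7)(1−4)(1−3)(1−5) = (−6)·(−3)·(−2)·(−4) = 144 ≡ 1, so v_5 = 1^{−1} = 1 (mod 11).
  v = [1, 5, 2, 2, 1].
Step 2: syndromes of r = [4, 2, 5, 6, 0] (all sums mod 11).
  S_0 = Σ v_i r_i = 1·4 + 5·2 + 2·5 + 2·6 + 1·0 = 36 ≡ 3.
  S_1 = Σ v_i α_i r_i = 1·7·4 + 5·4·2 + 2·3·5 + 2·5·6 + 1·1·0 = 158 ≡ 4.
  α_i^2 mod 11 = [5, 5, 9, 3, 1].
  S_2 = Σ v_i α_i^2 r_i = 1·5·4 + 5·5·2 + 2·9·5 + 2·3·6 + 1·1·0 = 196 ≡ 9.
  S = (3, 4, 9) ≠ 0, so r is not a codeword (an error is present).
Step 3: locate the error. For a single error e at position i, S_ℓ = v_i·e·α_i^ℓ, so α_err = S_1/S_0.
  S_0^{−1} = 3^{−1} = 4 (mod 11), so α_err = 4·4 = 16 ≡ 5 = α_4. Error position i = 4.
  Consistency check: S_2/S_1 = 9·3 = 27 ≡ 5 = α_err ✓ (single-error assumption holds).
Step 4: error magnitude e = S_0/v_4 = S_0·∏_{j≠4}(α_4 − α_j) = 3·6 = 18 ≡ 7 (mod 11).
Step 5: correct position 4: c_4 = r_4 − e = 6 − 7 ≡ 10 (mod 11). Hence c = [4, 2, 5, 10, 0].
  Check: interpolating c through the α_i gives m(x) = 3 + 8·x (degree < 2) with m(α_i) = c_i for every i, so c is indeed a codeword.


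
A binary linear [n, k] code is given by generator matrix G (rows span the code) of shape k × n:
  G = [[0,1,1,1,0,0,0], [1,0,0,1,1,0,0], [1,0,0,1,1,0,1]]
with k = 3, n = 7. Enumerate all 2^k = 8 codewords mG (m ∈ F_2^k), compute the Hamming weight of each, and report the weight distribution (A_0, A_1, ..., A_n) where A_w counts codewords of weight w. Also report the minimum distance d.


Weight distribution: A_0 = 1, A_1 = 1, A_3 = 2, A_4 = 3, A_5 = 1. Minimum distance d = 1.

Enumerate all 2^3 = 8 messages m ∈ F_2^3.
For each, compute codeword c = mG in F_2^7, then tally its weight.
  m = 000 → c = 0000000, weight = 0.
  m = 100 → c = 0111000, weight = 3.
  m = 010 → c = 1001100, weight = 3.
  m = 110 → c = 1110100, weight = 4.
  m = 001 → c = 1001101, weight = 4.
  m = 101 → c = 1110101, weight = 5.
  m = 011 → c = 0000001, weight = 1.
  m = 111 → c = 0111001, weight = 4.
Tally weights:
  weight 0: 1 codewords.
  weight 1: 1 codewords.
  weight 3: 2 codewords.
  weight 4: 3 codewords.
  weight 5: 1 codewords.
Minimum distance d = smallest w > 0 with A_w > 0 = 1.
Sanity: Σ A_w = 8 = 2^3 = 8 ✓.


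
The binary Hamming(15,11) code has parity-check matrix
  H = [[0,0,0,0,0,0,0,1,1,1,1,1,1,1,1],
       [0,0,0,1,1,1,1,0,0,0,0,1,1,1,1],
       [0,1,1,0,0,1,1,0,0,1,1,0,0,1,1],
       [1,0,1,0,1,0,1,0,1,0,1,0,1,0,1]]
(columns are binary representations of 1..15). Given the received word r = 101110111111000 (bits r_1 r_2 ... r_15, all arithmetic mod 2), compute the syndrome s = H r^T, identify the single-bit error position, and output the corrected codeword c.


s = (1, 0, 0, 0)^T, error position = 8, corrected codeword c = 101110101111000

Compute s = H r^T mod 2 one row at a time:
  s_1 = 1 + 1 + 1 + 1 + 1 + 0 + 0 + 0 = 5 ≡ 1 (mod 2).
  s_2 = 1 + 1 + 0 + 1 + 1 + 0 + 0 + 0 = 4 ≡ 0 (mod 2).
  s_3 = 0 + 1 + 0 + 1 + 1 + 1 + 0 + 0 = 4 ≡ 0 (mod 2).
  s_4 = 1 + 1 + 1 + 1 + 1 + 1 + 0 + 0 = 6 ≡ 0 (mod 2).
s = (1, 0, 0, 0)^T — this equals column 8 of H (binary 1000), so error is at position 8.
Correct: flip bit 8 of r = 101110111111000 to get c = 101110101111000.


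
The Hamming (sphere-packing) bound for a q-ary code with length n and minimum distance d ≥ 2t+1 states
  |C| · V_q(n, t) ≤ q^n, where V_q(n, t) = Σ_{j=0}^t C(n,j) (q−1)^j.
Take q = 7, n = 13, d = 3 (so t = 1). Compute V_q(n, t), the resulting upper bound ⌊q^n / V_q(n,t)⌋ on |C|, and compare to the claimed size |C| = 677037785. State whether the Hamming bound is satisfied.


V_q(n, t) = 79, q^n = 96889010407, Hamming bound = 1226443169, |C| = 677037785 ≤ bound (satisfied).

Step 1: Compute V_q(n, t) = Σ_{j=0}^1 C(n, j) (q−1)^j.
  j = 0: C(13,0)·(6)^0 = 1·1 = 1.
  j = 1: C(13,1)·(6)^1 = 13·6 = 78.
  V_q(n, t) = 1 + 78 = 79.
Step 2: q^n = 7^13 = 96889010407.
Step 3: Hamming bound ⌊q^n / V_q(n,t)⌋ = ⌊96889010407/79⌋ = 1226443169.
Step 4: Compare |C| = 677037785 to 1226443169: satisfied.
The claimed |C| lies below the Hamming bound.


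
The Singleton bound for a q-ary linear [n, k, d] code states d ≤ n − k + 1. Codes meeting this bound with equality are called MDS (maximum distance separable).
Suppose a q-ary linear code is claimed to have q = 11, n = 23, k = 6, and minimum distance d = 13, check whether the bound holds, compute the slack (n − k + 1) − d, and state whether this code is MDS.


Singleton RHS = n − k + 1 = 18, slack = 5, bound satisfied, not MDS.

Singleton bound: d ≤ n − k + 1.
Here n = 23, k = 6, so n − k + 1 = 18.
Given d = 13, check d ≤ 18: YES.
Slack = (n − k + 1) − d = 5.
The code is NOT MDS (slack = 5 > 0).
Description: the claimed parameters are [23, 6, 13]_11; such a code would be non-MDS.


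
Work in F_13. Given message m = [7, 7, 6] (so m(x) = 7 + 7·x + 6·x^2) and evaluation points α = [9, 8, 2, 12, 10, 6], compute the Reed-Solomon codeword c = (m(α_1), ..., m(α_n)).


c = [10, 5, 6, 6, 1, 5]

Message polynomial: m(x) = 7 + 7·x + 6·x^2 (mod 13).
For each evaluation point α_i, compute m(α_i) mod 13:
  α_1 = 9: Horner steps 6 → 9 → 10, so m(9) = 10.
  α_2 = 8: Horner steps 6 → 3 → 5, so m(8) = 5.
  α_3 = 2: Horner steps 6 → 6 → 6, so m(2) = 6.
  α_4 = 12: Horner steps 6 → 1 → 6, so m(12) = 6.
  α_5 = 10: Horner steps 6 → 2 → 1, so m(10) = 1.
  α_6 = 6: Horner steps 6 → 4 → 5, so m(6) = 5.
Codeword c = [10, 5, 6, 6, 1, 5] ∈ F_13^6.


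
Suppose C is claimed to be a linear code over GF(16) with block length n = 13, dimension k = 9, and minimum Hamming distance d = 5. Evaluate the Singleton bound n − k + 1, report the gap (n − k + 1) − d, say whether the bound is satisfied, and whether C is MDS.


Singleton RHS = n − k + 1 = 5, slack = 0, bound satisfied, MDS.

Singleton bound: d ≤ n − k + 1.
Here n = 13, k = 9, so n − k + 1 = 5.
Given d = 5, check d ≤ 5: YES.
Slack = (n − k + 1) − d = 0.
The code is MDS (slack = 0).
Description: the claimed parameters are [13, 9, 5]_16; such a code would be MDS (meets Singleton bound).


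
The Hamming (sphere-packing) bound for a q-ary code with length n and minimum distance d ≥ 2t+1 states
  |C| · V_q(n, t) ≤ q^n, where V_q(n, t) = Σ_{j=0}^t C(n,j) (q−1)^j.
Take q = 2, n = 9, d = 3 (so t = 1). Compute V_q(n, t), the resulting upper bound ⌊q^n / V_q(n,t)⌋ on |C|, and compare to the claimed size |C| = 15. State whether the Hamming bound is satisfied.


V_q(n, t) = 10, q^n = 512, Hamming bound = 51, |C| = 15 ≤ bound (satisfied).

Step 1: Compute V_q(n, t) = Σ_{j=0}^1 C(n, j) (q−1)^j.
  j = 0: C(9,0)·(1)^0 = 1·1 = 1.
  j = 1: C(9,1)·(1)^1 = 9·1 = 9.
  V_q(n, t) = 1 + 9 = 10.
Step 2: q^n = 2^9 = 512.
Step 3: Hamming bound ⌊q^n / V_q(n,t)⌋ = ⌊512/10⌋ = 51.
Step 4: Compare |C| = 15 to 51: satisfied.
The claimed |C| lies below the Hamming bound.


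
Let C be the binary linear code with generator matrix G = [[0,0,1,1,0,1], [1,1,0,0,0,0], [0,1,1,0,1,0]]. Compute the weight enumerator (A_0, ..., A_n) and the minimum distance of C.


Weight distribution: A_0 = 1, A_2 = 1, A_3 = 3, A_4 = 2, A_5 = 1. Minimum distance d = 2.

Enumerate all 2^3 = 8 messages m ∈ F_2^3.
For each, compute codeword c = mG in F_2^6, then tally its weight.
  m = 000 → c = 000000, weight = 0.
  m = 100 → c = 001101, weight = 3.
  m = 010 → c = 110000, weight = 2.
  m = 110 → c = 111101, weight = 5.
  m = 001 → c = 011010, weight = 3.
  m = 101 → c = 010111, weight = 4.
  m = 011 → c = 101010, weight = 3.
  m = 111 → c = 100111, weight = 4.
Tally weights:
  weight 0: 1 codewords.
  weight 2: 1 codewords.
  weight 3: 3 codewords.
  weight 4: 2 codewords.
  weight 5: 1 codewords.
Minimum distance d = smallest w > 0 with A_w > 0 = 2.
Sanity: Σ A_w = 8 = 2^3 = 8 ✓.


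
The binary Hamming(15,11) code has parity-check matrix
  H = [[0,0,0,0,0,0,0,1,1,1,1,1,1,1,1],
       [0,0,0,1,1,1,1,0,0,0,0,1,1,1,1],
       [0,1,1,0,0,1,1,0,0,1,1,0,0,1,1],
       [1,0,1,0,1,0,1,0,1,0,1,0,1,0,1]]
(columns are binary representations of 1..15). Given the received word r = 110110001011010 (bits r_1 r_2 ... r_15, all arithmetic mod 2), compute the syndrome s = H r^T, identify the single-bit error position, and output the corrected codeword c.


s = (0, 0, 1, 0)^T, error position = 2, corrected codeword c = 100110001011010

Compute s = H r^T mod 2 one row at a time:
  s_1 = 0 + 1 + 0 + 1 + 1 + 0 + 1 + 0 = 4 ≡ 0 (mod 2).
  s_2 = 1 + 1 + 0 + 0 + 1 + 0 + 1 + 0 = 4 ≡ 0 (mod 2).
  s_3 = 1 + 0 + 0 + 0 + 0 + 1 + 1 + 0 = 3 ≡ 1 (mod 2).
  s_4 = 1 + 0 + 1 + 0 + 1 + 1 + 0 + 0 = 4 ≡ 0 (mod 2).
s = (0, 0, 1, 0)^T — this equals column 2 of H (binary 0010), so error is at position 2.
Correct: flip bit 2 of r = 110110001011010 to get c = 100110001011010.


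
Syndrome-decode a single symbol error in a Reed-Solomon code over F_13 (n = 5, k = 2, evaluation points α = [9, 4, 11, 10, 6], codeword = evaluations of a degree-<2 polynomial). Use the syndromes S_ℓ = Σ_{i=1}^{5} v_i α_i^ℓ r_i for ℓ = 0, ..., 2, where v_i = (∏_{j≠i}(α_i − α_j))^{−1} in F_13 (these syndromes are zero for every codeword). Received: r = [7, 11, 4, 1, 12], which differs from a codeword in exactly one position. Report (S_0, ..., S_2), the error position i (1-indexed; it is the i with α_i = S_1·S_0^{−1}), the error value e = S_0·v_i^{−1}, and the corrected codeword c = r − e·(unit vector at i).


S = (7, 12, 2), error at position 3, error magnitude e = 9, c = [7, 11, 8, 1, 12].

Step 1: column multipliers v_i = (∏_{j≠i}(α_i − α_j))^{−1} mod 13.
  i = 1 (α = 9): (9−4)(9−11)(9−10)(9−6) = 5·(−2)·(−1)·3 = 30 ≡ 4, so v_1 = 4^{−1} = 10 (mod 13).
  i = 2 (α = 4): (4−9)(4−11)(4−10)(4−6) = (−5)·(−7)·(−6)·(−2) = 420 ≡ 4, so v_2 = 4^{−1} = 10 (mod 13).
  i = 3 (α = 11): (11−9)(11−4)(11−10)(11−6) = 2·7·1·5 = 70 ≡ 5, so v_3 = 5^{−1} = 8 (mod 13).
  i = 4 (α = 10): (10−9)(10−4)(10−11)(10−6) = 1·6·(−1)·4 = −24 ≡ 2, so v_4 = 2^{−1} = 7 (mod 13).
  i = 5 (α = 6): (6−9)(6−4)(6−11)(6−10) = (−3)·2·(−5)·(−4) = −120 ≡ 10, so v_5 = 10^{−1} = 4 (mod 13).
  v = [10, 10, 8, 7, 4].
Step 2: syndromes of r = [7, 11, 4, 1, 12] (all sums mod 13).
  S_0 = Σ v_i r_i = 10·7 + 10·11 + 8·4 + 7·1 + 4·12 = 267 ≡ 7.
  S_1 = Σ v_i α_i r_i = 10·9·7 + 10·4·11 + 8·11·4 + 7·10·1 + 4·6·12 = 1780 ≡ 12.
  α_i^2 mod 13 = [3, 3, 4, 9, 10].
  S_2 = Σ v_i α_i^2 r_i = 10·3·7 + 10·3·11 + 8·4·4 + 7·9·1 + 4·10·12 = 1211 ≡ 2.
  S = (7, 12, 2) ≠ 0, so r is not a codeword (an error is present).
Step 3: locate the error. For a single error e at position i, S_ℓ = v_i·e·α_i^ℓ, so α_err = S_1/S_0.
  S_0^{−1} = 7^{−1} = 2 (mod 13), so α_err = 12·2 = 24 ≡ 11 = α_3. Error position i = 3.
  Consistency check: S_2/S_1 = 2·12 = 24 ≡ 11 = α_err ✓ (single-error assumption holds).
Step 4: error magnitude e = S_0/v_3 = S_0·∏_{j≠3}(α_3 − α_j) = 7·5 = 35 ≡ 9 (mod 13).
Step 5: correct position 3: c_3 = r_3 − e = 4 − 9 ≡ 8 (mod 13). Hence c = [7, 11, 8, 1, 12].
  Check: interpolating c through the α_i gives m(x) = 9 + 7·x (degree < 2) with m(α_i) = c_i for every i, so c is indeed a codeword.


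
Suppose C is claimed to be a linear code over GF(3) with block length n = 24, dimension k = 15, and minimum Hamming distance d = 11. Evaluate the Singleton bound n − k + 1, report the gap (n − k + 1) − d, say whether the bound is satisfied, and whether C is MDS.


Singleton RHS = n − k + 1 = 10, slack = -1, bound violated (no such code; not MDS).

Singleton bound: d ≤ n − k + 1.
Here n = 24, k = 15, so n − k + 1 = 10.
Given d = 11, check d ≤ 10: NO.
Slack = (n − k + 1) − d = -1.
The slack is negative: d = 11 exceeds n − k + 1 = 10 by 1, so the Singleton bound is violated and no linear [24, 15, 11]_3 code can exist. In particular it is not MDS (MDS requires d = n − k + 1 exactly).
Description: the claimed parameters are [24, 15, 11]_3; such a code would be impossible (violates the Singleton bound).


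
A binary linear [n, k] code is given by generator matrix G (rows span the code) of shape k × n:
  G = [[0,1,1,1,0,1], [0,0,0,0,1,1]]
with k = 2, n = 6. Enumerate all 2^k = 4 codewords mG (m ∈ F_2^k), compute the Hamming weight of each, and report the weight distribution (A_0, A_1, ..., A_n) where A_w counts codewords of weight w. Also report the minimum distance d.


Weight distribution: A_0 = 1, A_2 = 1, A_4 = 2. Minimum distance d = 2.

Enumerate all 2^2 = 4 messages m ∈ F_2^2.
For each, compute codeword c = mG in F_2^6, then tally its weight.
  m = 00 → c = 000000, weight = 0.
  m = 10 → c = 011101, weight = 4.
  m = 01 → c = 000011, weight = 2.
  m = 11 → c = 011110, weight = 4.
Tally weights:
  weight 0: 1 codewords.
  weight 2: 1 codewords.
  weight 4: 2 codewords.
Minimum distance d = smallest w > 0 with A_w > 0 = 2.
Sanity: Σ A_w = 4 = 2^2 = 4 ✓.


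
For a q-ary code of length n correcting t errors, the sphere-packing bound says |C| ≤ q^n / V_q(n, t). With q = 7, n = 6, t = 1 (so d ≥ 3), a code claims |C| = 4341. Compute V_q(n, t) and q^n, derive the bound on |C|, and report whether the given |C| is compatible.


V_q(n, t) = 37, q^n = 117649, Hamming bound = 3179, |C| = 4341 > bound (violated).

Step 1: Compute V_q(n, t) = Σ_{j=0}^1 C(n, j) (q−1)^j.
  j = 0: C(6,0)·(6)^0 = 1·1 = 1.
  j = 1: C(6,1)·(6)^1 = 6·6 = 36.
  V_q(n, t) = 1 + 36 = 37.
Step 2: q^n = 7^6 = 117649.
Step 3: Hamming bound ⌊q^n / V_q(n,t)⌋ = ⌊117649/37⌋ = 3179.
Step 4: Compare |C| = 4341 to 3179: violated.
The claimed |C| lies above the Hamming bound, so no 7-ary code of length 6 with d ≥ 3 can have 4341 codewords.


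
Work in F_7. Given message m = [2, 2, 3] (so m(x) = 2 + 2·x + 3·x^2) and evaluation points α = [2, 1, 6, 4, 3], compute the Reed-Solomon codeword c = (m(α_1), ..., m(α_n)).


c = [4, 0, 3, 2, 0]

Message polynomial: m(x) = 2 + 2·x + 3·x^2 (mod 7).
For each evaluation point α_i, compute m(α_i) mod 7:
  α_1 = 2: Horner steps 3 → 1 → 4, so m(2) = 4.
  α_2 = 1: Horner steps 3 → 5 → 0, so m(1) = 0.
  α_3 = 6: Horner steps 3 → 6 → 3, so m(6) = 3.
  α_4 = 4: Horner steps 3 → 0 → 2, so m(4) = 2.
  α_5 = 3: Horner steps 3 → 4 → 0, so m(3) = 0.
Codeword c = [4, 0, 3, 2, 0] ∈ F_7^5.
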